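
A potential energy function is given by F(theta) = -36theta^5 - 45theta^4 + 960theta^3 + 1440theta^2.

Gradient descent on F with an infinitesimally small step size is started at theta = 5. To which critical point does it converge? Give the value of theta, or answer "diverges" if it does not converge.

F'(theta) = -180theta(theta - 4)(theta + 1)(theta + 4), so F'(5) = -48600.
Gradient descent moves in the -F' direction, i.e. theta is increasing.
There is no critical point above theta=5, and F' keeps the same sign, so the iterate runs off to +∞.

diverges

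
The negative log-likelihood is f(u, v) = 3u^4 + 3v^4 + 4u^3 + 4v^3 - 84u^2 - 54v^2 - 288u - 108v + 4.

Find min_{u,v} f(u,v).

f(u,v) separates as P(u) + Q(v) + 4, so its minimum is min P + min Q + 4.
P'(u) = 12(u - 4)(u + 2)(u + 3) vanishes at u ∈ {-3, -2, 4}; Q'(v) = 12(v - 3)(v + 1)(v + 3) vanishes at v ∈ {-3, -1, 3}.
Local minima of P (where P''>0): P(-3)=243, P(4)=-1472. Local minima of Q: Q(-3)=-27, Q(3)=-459.
So the global minimum of f is P(4) + Q(3) + 4 = -1472 − 459 + 4 = -1927, attained at (4, 3).

-1927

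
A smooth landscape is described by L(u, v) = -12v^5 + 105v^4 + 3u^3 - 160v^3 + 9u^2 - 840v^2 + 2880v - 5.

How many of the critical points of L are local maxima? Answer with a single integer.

2

L separates as a function of u plus a function of v, so ∇L=0 decouples.
∂L/∂u = 9u(u + 2) = 0 at u ∈ {-2, 0}; ∂L/∂v = -60(v - 4)(v - 3)(v - 2)(v + 2) = 0 at v ∈ {-2, 2, 3, 4}.
The Hessian is diagonal: diag(L_uu, L_vv). Second derivatives: L_uu(-2)=-18, L_uu(0)=18; L_vv(-2)=7200, L_vv(2)=-480, L_vv(3)=300, L_vv(4)=-720.
Local maxima occur where both diagonal entries negative: (-2, 2), (-2, 4). Count: 2.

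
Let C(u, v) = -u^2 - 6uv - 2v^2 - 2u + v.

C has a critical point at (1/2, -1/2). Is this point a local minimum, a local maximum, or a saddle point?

The Hessian of C is constant: H = [[-2, -6], [-6, -4]].
det(H) = (-2)·(-4) − (-6)² = -28.
Since det(H) < 0, H is indefinite and the critical point is a saddle point.

saddle point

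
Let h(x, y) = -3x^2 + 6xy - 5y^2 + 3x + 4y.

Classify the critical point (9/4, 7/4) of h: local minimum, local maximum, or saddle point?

The Hessian of h is constant: H = [[-6, 6], [6, -10]].
det(H) = (-6)·(-10) − 6² = 24.
det(H) > 0 and tr(H) = -16 < 0, so H is negative definite and the point is a local maximum.

local maximum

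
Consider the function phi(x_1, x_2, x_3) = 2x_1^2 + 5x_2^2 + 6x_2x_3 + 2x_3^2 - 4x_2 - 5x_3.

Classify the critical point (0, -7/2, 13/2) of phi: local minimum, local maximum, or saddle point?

The Hessian is constant: H = [[4, 0, 0], [0, 10, 6], [0, 6, 4]].
Leading principal minors: Δ₁ = 4, Δ₂ = 40, Δ₃ = 16.
All leading minors are positive, so H is positive definite: a local minimum.

local minimum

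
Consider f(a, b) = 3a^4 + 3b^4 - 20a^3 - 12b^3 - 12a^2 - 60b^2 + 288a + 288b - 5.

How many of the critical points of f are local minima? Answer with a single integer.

f separates as a function of a plus a function of b, so ∇f=0 decouples.
∂f/∂a = 12(a - 4)(a - 3)(a + 2) = 0 at a ∈ {-2, 3, 4}; ∂f/∂b = 12(b - 4)(b - 2)(b + 3) = 0 at b ∈ {-3, 2, 4}.
The Hessian is diagonal: diag(f_aa, f_bb). Second derivatives: f_aa(-2)=360, f_aa(3)=-60, f_aa(4)=72; f_bb(-3)=420, f_bb(2)=-120, f_bb(4)=168.
Local minima occur where both diagonal entries positive: (-2, -3), (-2, 4), (4, -3), (4, 4). Count: 4.

4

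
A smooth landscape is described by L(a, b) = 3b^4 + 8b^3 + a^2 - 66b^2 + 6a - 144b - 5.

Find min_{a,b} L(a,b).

-581

L(a,b) separates as P(a) + Q(b) − 5, so its minimum is min P + min Q − 5.
P'(a) = 2a + 6 vanishes at a ∈ {-3}; Q'(b) = 12(b - 3)(b + 1)(b + 4) vanishes at b ∈ {-4, -1, 3}.
Local minima of P (where P''>0): P(-3)=-9. Local minima of Q: Q(-4)=-224, Q(3)=-567.
So the global minimum of L is P(-3) + Q(3) − 5 = -9 − 567 − 5 = -581, attained at (-3, 3).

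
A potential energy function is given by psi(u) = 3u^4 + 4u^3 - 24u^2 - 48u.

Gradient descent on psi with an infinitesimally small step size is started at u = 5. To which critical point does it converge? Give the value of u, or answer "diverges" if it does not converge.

2

psi'(u) = 12(u - 2)(u + 1)(u + 2), so psi'(5) = 1512.
Gradient descent moves in the -psi' direction, i.e. u is decreasing.
The nearest critical point in that direction is u = 2, where psi'' = 144 > 0 (a local minimum). The iterate converges there.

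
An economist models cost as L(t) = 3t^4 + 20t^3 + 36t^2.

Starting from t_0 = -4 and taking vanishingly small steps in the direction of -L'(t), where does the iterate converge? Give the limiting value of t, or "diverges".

-3

L'(t) = 12t(t + 2)(t + 3), so L'(-4) = -96.
Gradient descent moves in the -L' direction, i.e. t is increasing.
The nearest critical point in that direction is t = -3, where L'' = 36 > 0 (a local minimum). The iterate converges there.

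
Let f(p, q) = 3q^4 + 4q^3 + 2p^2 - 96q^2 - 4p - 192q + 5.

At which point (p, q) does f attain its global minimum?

f(p,q) separates as A(p) + B(q) + 5, so its minimum is min A + min B + 5.
A'(p) = 4p - 4 vanishes at p ∈ {1}; B'(q) = 12(q - 4)(q + 1)(q + 4) vanishes at q ∈ {-4, -1, 4}.
Local minima of A (where A''>0): A(1)=-2. Local minima of B: B(-4)=-256, B(4)=-1280.
So the global minimum of f is A(1) + B(4) + 5 = -2 − 1280 + 5 = -1277, attained at (1, 4).

(1, 4)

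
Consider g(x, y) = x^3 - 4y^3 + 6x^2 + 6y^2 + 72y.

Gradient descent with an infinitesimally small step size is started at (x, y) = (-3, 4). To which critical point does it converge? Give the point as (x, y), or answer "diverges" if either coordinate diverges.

g is separable, so gradient descent decouples: x follows -∂g/∂x, y follows -∂g/∂y.
∂g/∂x = 3x(x + 4); at x=-3 this is -9, so x increases.
∂g/∂y = -12(y - 3)(y + 2); at y=4 this is -72, so y increases.
The y-coordinate has no critical point in that direction and runs off to infinity.

diverges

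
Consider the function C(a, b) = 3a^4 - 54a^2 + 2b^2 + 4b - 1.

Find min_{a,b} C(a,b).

-246

C(a,b) separates as P(a) + Q(b) − 1, so its minimum is min P + min Q − 1.
P'(a) = 12a(a - 3)(a + 3) vanishes at a ∈ {-3, 0, 3}; Q'(b) = 4b + 4 vanishes at b ∈ {-1}.
Local minima of P (where P''>0): P(-3)=-243, P(3)=-243. Local minima of Q: Q(-1)=-2.
So the global minimum of C is P(-3) + Q(-1) − 1 = -243 − 2 − 1 = -246, attained at (-3, -1).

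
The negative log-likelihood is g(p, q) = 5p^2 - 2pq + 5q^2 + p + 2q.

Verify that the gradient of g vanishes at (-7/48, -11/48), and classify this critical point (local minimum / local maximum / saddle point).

∇g = (10p - 2q + 1, -2p + 10q + 2); substituting (-7/48, -11/48) gives ∇g = (0, 0), so (-7/48, -11/48) is indeed a critical point.
The Hessian of g is constant: H = [[10, -2], [-2, 10]].
det(H) = 10·10 − (-2)² = 96.
det(H) > 0 and tr(H) = 20 > 0, so H is positive definite and the point is a local minimum.

local minimum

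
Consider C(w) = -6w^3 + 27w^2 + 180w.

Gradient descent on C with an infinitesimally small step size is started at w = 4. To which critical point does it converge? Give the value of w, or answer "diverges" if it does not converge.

C'(w) = -18(w - 5)(w + 2), so C'(4) = 108.
Gradient descent moves in the -C' direction, i.e. w is decreasing.
The nearest critical point in that direction is w = -2, where C'' = 126 > 0 (a local minimum). The iterate converges there.

-2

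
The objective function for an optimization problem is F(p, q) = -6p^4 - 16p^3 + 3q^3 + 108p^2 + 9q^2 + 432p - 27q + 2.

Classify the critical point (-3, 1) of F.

The mixed partial ∂²F/∂p∂q is 0, so the Hessian at any point is diag(F_pp, F_qq) = diag(24(-3p^2 - 4p + 9), 18(q + 1)).
At (-3, 1): H = diag(-144, 36).
The eigenvalues have opposite signs, so H is indefinite: a saddle point.

saddle point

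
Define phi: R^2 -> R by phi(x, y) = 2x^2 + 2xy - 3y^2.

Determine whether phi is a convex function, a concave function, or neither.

phi is quadratic, so its Hessian is the constant matrix H = [[4, 2], [2, -6]].
det(H) = -28, tr(H) = -2.
det(H) < 0, so H is indefinite: neither convex nor concave.

neither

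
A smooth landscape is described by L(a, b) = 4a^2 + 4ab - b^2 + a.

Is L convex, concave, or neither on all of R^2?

neither

L is quadratic, so its Hessian is the constant matrix H = [[8, 4], [4, -2]].
det(H) = -32, tr(H) = 6.
det(H) < 0, so H is indefinite: neither convex nor concave.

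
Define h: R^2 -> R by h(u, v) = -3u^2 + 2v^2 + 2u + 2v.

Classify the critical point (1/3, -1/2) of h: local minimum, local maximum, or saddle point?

The Hessian of h is constant: H = [[-6, 0], [0, 4]].
det(H) = (-6)·4 − 0² = -24.
Since det(H) < 0, H is indefinite and the critical point is a saddle point.

saddle point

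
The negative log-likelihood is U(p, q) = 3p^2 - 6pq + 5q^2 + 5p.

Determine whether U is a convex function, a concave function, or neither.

U is quadratic, so its Hessian is the constant matrix H = [[6, -6], [-6, 10]].
det(H) = 24, tr(H) = 16.
det(H) > 0 and tr(H) > 0, so H is positive definite everywhere: convex.

convex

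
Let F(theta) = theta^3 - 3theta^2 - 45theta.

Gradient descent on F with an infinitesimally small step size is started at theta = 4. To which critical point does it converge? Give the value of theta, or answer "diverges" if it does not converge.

5

F'(theta) = 3(theta - 5)(theta + 3), so F'(4) = -21.
Gradient descent moves in the -F' direction, i.e. theta is increasing.
The nearest critical point in that direction is theta = 5, where F'' = 24 > 0 (a local minimum). The iterate converges there.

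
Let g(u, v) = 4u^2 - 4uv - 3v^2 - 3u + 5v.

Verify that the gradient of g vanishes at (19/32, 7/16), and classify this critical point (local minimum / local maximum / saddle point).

saddle point

∇g = (8u - 4v - 3, -4u - 6v + 5); substituting (19/32, 7/16) gives ∇g = (0, 0), so (19/32, 7/16) is indeed a critical point.
The Hessian of g is constant: H = [[8, -4], [-4, -6]].
det(H) = 8·(-6) − (-4)² = -64.
Since det(H) < 0, H is indefinite and the critical point is a saddle point.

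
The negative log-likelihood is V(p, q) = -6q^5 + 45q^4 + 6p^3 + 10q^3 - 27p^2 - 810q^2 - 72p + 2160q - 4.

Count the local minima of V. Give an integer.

2

V separates as a function of p plus a function of q, so ∇V=0 decouples.
∂V/∂p = 18(p - 4)(p + 1) = 0 at p ∈ {-1, 4}; ∂V/∂q = -30(q - 4)(q - 3)(q - 2)(q + 3) = 0 at q ∈ {-3, 2, 3, 4}.
The Hessian is diagonal: diag(V_pp, V_qq). Second derivatives: V_pp(-1)=-90, V_pp(4)=90; V_qq(-3)=6300, V_qq(2)=-300, V_qq(3)=180, V_qq(4)=-420.
Local minima occur where both diagonal entries positive: (4, -3), (4, 3). Count: 2.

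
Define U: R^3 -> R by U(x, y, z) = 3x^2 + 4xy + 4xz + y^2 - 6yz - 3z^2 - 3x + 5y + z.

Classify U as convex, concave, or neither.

U is quadratic, so its Hessian is the constant matrix H = [[6, 4, 4], [4, 2, -6], [4, -6, -6]].
Leading principal minors: 6, -4, -416.
Neither pattern holds ⇒ H is indefinite ⇒ neither convex nor concave.

neither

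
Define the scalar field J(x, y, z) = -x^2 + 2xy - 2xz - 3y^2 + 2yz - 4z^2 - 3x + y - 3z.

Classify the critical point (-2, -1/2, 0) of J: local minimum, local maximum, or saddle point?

local maximum

The Hessian is constant: H = [[-2, 2, -2], [2, -6, 2], [-2, 2, -8]].
Leading principal minors: Δ₁ = -2, Δ₂ = 8, Δ₃ = -48.
The minors alternate sign starting negative (−, +, −), so H is negative definite: a local maximum.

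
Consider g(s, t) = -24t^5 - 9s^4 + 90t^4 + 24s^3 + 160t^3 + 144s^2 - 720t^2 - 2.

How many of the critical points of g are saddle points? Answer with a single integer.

6

g separates as a function of s plus a function of t, so ∇g=0 decouples.
∂g/∂s = -36s(s - 4)(s + 2) = 0 at s ∈ {-2, 0, 4}; ∂g/∂t = -120t(t - 3)(t - 2)(t + 2) = 0 at t ∈ {-2, 0, 2, 3}.
The Hessian is diagonal: diag(g_ss, g_tt). Second derivatives: g_ss(-2)=-432, g_ss(0)=288, g_ss(4)=-864; g_tt(-2)=4800, g_tt(0)=-1440, g_tt(2)=960, g_tt(3)=-1800.
Saddle points occur where the two diagonal entries have opposite signs: (-2, -2), (-2, 2), (0, 0), (0, 3), (4, -2), (4, 2). Count: 6.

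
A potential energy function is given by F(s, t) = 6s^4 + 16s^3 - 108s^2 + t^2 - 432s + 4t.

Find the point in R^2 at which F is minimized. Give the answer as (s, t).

(3, -2)

F(s,t) separates as P(s) + Q(t), so its minimum is min P + min Q.
P'(s) = 24(s - 3)(s + 2)(s + 3) vanishes at s ∈ {-3, -2, 3}; Q'(t) = 2(t + 2) vanishes at t ∈ {-2}.
Local minima of P (where P''>0): P(-3)=378, P(3)=-1350. Local minima of Q: Q(-2)=-4.
So the global minimum of F is P(3) + Q(-2) = -1350 − 4 = -1354, attained at (3, -2).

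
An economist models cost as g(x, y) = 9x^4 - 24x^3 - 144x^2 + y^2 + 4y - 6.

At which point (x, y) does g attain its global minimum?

(4, -2)

g(x,y) separates as P(x) + Q(y) − 6, so its minimum is min P + min Q − 6.
P'(x) = 36x(x - 4)(x + 2) vanishes at x ∈ {-2, 0, 4}; Q'(y) = 2y + 4 vanishes at y ∈ {-2}.
Local minima of P (where P''>0): P(-2)=-240, P(4)=-1536. Local minima of Q: Q(-2)=-4.
So the global minimum of g is P(4) + Q(-2) − 6 = -1536 − 4 − 6 = -1546, attained at (4, -2).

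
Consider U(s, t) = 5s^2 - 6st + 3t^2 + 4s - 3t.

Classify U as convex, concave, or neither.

U is quadratic, so its Hessian is the constant matrix H = [[10, -6], [-6, 6]].
det(H) = 24, tr(H) = 16.
det(H) > 0 and tr(H) > 0, so H is positive definite everywhere: convex.

convex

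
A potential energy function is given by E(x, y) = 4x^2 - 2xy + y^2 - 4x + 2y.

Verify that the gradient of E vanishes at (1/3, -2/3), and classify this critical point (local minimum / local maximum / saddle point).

∇E = (8x - 2y - 4, -2x + 2y + 2); substituting (1/3, -2/3) gives ∇E = (0, 0), so (1/3, -2/3) is indeed a critical point.
The Hessian of E is constant: H = [[8, -2], [-2, 2]].
det(H) = 8·2 − (-2)² = 12.
det(H) > 0 and tr(H) = 10 > 0, so H is positive definite and the point is a local minimum.

local minimum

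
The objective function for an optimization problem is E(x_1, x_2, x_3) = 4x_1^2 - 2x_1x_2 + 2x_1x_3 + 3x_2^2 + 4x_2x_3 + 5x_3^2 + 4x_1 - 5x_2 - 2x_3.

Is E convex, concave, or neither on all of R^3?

convex

E is quadratic, so its Hessian is the constant matrix H = [[8, -2, 2], [-2, 6, 4], [2, 4, 10]].
Leading principal minors: 8, 44, 256.
All positive ⇒ H ≻ 0 ⇒ convex.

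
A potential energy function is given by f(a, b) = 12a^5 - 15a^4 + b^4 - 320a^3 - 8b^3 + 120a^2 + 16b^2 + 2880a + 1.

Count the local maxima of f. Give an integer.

f separates as a function of a plus a function of b, so ∇f=0 decouples.
∂f/∂a = 60(a - 4)(a - 2)(a + 2)(a + 3) = 0 at a ∈ {-3, -2, 2, 4}; ∂f/∂b = 4b(b - 4)(b - 2) = 0 at b ∈ {0, 2, 4}.
The Hessian is diagonal: diag(f_aa, f_bb). Second derivatives: f_aa(-3)=-2100, f_aa(-2)=1440, f_aa(2)=-2400, f_aa(4)=5040; f_bb(0)=32, f_bb(2)=-16, f_bb(4)=32.
Local maxima occur where both diagonal entries negative: (-3, 2), (2, 2). Count: 2.

2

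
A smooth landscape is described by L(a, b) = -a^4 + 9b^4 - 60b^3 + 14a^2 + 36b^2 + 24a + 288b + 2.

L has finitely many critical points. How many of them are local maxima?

2

L separates as a function of a plus a function of b, so ∇L=0 decouples.
∂L/∂a = -4(a - 3)(a + 1)(a + 2) = 0 at a ∈ {-2, -1, 3}; ∂L/∂b = 36(b - 4)(b - 2)(b + 1) = 0 at b ∈ {-1, 2, 4}.
The Hessian is diagonal: diag(L_aa, L_bb). Second derivatives: L_aa(-2)=-20, L_aa(-1)=16, L_aa(3)=-80; L_bb(-1)=540, L_bb(2)=-216, L_bb(4)=360.
Local maxima occur where both diagonal entries negative: (-2, 2), (3, 2). Count: 2.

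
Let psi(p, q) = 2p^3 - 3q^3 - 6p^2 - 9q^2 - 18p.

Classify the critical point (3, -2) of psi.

The mixed partial ∂²psi/∂p∂q is 0, so the Hessian at any point is diag(psi_pp, psi_qq) = diag(12(p - 1), -18(q + 1)).
At (3, -2): H = diag(24, 18).
Both eigenvalues are positive, so H is positive definite: a local minimum.

local minimum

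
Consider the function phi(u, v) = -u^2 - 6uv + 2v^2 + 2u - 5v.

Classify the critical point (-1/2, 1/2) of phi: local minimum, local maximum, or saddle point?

The Hessian of phi is constant: H = [[-2, -6], [-6, 4]].
det(H) = (-2)·4 − (-6)² = -44.
Since det(H) < 0, H is indefinite and the critical point is a saddle point.

saddle point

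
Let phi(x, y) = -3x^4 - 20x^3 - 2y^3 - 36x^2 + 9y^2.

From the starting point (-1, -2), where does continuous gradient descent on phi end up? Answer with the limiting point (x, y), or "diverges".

(-2, 0)

phi is separable, so gradient descent decouples: x follows -∂phi/∂x, y follows -∂phi/∂y.
∂phi/∂x = -12x(x + 2)(x + 3); at x=-1 this is 24, so x decreases.
∂phi/∂y = -6y(y - 3); at y=-2 this is -60, so y increases.
x converges to its nearest critical value -2 (a local min of the x-part); y converges to 0. The iterate converges to (-2, 0).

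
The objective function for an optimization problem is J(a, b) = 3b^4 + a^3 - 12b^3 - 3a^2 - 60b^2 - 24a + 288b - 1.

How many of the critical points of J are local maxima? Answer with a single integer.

1

J separates as a function of a plus a function of b, so ∇J=0 decouples.
∂J/∂a = 3(a - 4)(a + 2) = 0 at a ∈ {-2, 4}; ∂J/∂b = 12(b - 4)(b - 2)(b + 3) = 0 at b ∈ {-3, 2, 4}.
The Hessian is diagonal: diag(J_aa, J_bb). Second derivatives: J_aa(-2)=-18, J_aa(4)=18; J_bb(-3)=420, J_bb(2)=-120, J_bb(4)=168.
Local maxima occur where both diagonal entries negative: (-2, 2). Count: 1.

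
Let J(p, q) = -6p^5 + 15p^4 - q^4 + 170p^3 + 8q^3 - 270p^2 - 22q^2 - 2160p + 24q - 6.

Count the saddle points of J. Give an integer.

6

J separates as a function of p plus a function of q, so ∇J=0 decouples.
∂J/∂p = -30(p - 4)(p - 3)(p + 2)(p + 3) = 0 at p ∈ {-3, -2, 3, 4}; ∂J/∂q = -4(q - 3)(q - 2)(q - 1) = 0 at q ∈ {1, 2, 3}.
The Hessian is diagonal: diag(J_pp, J_qq). Second derivatives: J_pp(-3)=1260, J_pp(-2)=-900, J_pp(3)=900, J_pp(4)=-1260; J_qq(1)=-8, J_qq(2)=4, J_qq(3)=-8.
Saddle points occur where the two diagonal entries have opposite signs: (-3, 1), (-3, 3), (-2, 2), (3, 1), (3, 3), (4, 2). Count: 6.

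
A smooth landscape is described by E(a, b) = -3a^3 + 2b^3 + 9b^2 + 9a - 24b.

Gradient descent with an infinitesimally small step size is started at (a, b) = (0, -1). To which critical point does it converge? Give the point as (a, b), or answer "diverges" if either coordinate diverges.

E is separable, so gradient descent decouples: a follows -∂E/∂a, b follows -∂E/∂b.
∂E/∂a = -9(a - 1)(a + 1); at a=0 this is 9, so a decreases.
∂E/∂b = 6(b - 1)(b + 4); at b=-1 this is -36, so b increases.
a converges to its nearest critical value -1 (a local min of the a-part); b converges to 1. The iterate converges to (-1, 1).

(-1, 1)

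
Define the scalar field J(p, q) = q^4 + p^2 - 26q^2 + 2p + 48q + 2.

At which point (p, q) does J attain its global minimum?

J(p,q) separates as A(p) + B(q) + 2, so its minimum is min A + min B + 2.
A'(p) = 2p + 2 vanishes at p ∈ {-1}; B'(q) = 4(q - 3)(q - 1)(q + 4) vanishes at q ∈ {-4, 1, 3}.
Local minima of A (where A''>0): A(-1)=-1. Local minima of B: B(-4)=-352, B(3)=-9.
So the global minimum of J is A(-1) + B(-4) + 2 = -1 − 352 + 2 = -351, attained at (-1, -4).

(-1, -4)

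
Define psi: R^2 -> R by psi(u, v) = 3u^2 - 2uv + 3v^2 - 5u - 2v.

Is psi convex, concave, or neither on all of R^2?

convex

psi is quadratic, so its Hessian is the constant matrix H = [[6, -2], [-2, 6]].
det(H) = 32, tr(H) = 12.
det(H) > 0 and tr(H) > 0, so H is positive definite everywhere: convex.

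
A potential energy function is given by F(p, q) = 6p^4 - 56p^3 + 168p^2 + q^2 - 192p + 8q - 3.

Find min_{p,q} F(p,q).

F(p,q) separates as A(p) + B(q) − 3, so its minimum is min A + min B − 3.
A'(p) = 24(p - 4)(p - 2)(p - 1) vanishes at p ∈ {1, 2, 4}; B'(q) = 2q + 8 vanishes at q ∈ {-4}.
Local minima of A (where A''>0): A(1)=-74, A(4)=-128. Local minima of B: B(-4)=-16.
So the global minimum of F is A(4) + B(-4) − 3 = -128 − 16 − 3 = -147, attained at (4, -4).

-147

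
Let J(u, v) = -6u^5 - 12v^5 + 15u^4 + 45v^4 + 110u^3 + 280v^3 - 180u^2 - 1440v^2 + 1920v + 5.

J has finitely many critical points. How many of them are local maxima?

4

J separates as a function of u plus a function of v, so ∇J=0 decouples.
∂J/∂u = -30u(u - 4)(u - 1)(u + 3) = 0 at u ∈ {-3, 0, 1, 4}; ∂J/∂v = -60(v - 4)(v - 2)(v - 1)(v + 4) = 0 at v ∈ {-4, 1, 2, 4}.
The Hessian is diagonal: diag(J_uu, J_vv). Second derivatives: J_uu(-3)=2520, J_uu(0)=-360, J_uu(1)=360, J_uu(4)=-2520; J_vv(-4)=14400, J_vv(1)=-900, J_vv(2)=720, J_vv(4)=-2880.
Local maxima occur where both diagonal entries negative: (0, 1), (0, 4), (4, 1), (4, 4). Count: 4.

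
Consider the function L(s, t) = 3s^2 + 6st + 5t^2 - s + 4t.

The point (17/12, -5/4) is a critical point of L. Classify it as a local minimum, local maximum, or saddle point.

The Hessian of L is constant: H = [[6, 6], [6, 10]].
det(H) = 6·10 − 6² = 24.
det(H) > 0 and tr(H) = 16 > 0, so H is positive definite and the point is a local minimum.

local minimum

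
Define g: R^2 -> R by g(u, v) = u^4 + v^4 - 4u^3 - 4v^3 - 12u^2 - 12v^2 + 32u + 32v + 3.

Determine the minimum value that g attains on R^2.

g(u,v) separates as P(u) + Q(v) + 3, so its minimum is min P + min Q + 3.
P'(u) = 4(u - 4)(u - 1)(u + 2) vanishes at u ∈ {-2, 1, 4}; Q'(v) = 4(v - 4)(v - 1)(v + 2) vanishes at v ∈ {-2, 1, 4}.
Local minima of P (where P''>0): P(-2)=-64, P(4)=-64. Local minima of Q: Q(-2)=-64, Q(4)=-64.
So the global minimum of g is P(-2) + Q(-2) + 3 = -64 − 64 + 3 = -125, attained at (-2, -2).

-125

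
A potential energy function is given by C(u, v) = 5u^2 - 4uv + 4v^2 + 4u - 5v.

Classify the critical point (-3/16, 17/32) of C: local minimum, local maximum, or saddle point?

local minimum

The Hessian of C is constant: H = [[10, -4], [-4, 8]].
det(H) = 10·8 − (-4)² = 64.
det(H) > 0 and tr(H) = 18 > 0, so H is positive definite and the point is a local minimum.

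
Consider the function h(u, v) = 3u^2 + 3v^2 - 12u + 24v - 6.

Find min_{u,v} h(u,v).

-66

h(u,v) separates as P(u) + Q(v) − 6, so its minimum is min P + min Q − 6.
P'(u) = 6u - 12 vanishes at u ∈ {2}; Q'(v) = 6v + 24 vanishes at v ∈ {-4}.
Local minima of P (where P''>0): P(2)=-12. Local minima of Q: Q(-4)=-48.
So the global minimum of h is P(2) + Q(-4) − 6 = -12 − 48 − 6 = -66, attained at (2, -4).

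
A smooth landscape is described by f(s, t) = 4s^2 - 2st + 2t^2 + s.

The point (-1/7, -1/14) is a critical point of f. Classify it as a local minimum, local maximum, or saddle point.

local minimum

The Hessian of f is constant: H = [[8, -2], [-2, 4]].
det(H) = 8·4 − (-2)² = 28.
det(H) > 0 and tr(H) = 12 > 0, so H is positive definite and the point is a local minimum.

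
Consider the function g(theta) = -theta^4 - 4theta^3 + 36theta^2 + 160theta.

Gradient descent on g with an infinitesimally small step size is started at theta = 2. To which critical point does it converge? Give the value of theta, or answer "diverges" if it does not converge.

g'(theta) = -4(theta - 4)(theta + 2)(theta + 5), so g'(2) = 224.
Gradient descent moves in the -g' direction, i.e. theta is decreasing.
The nearest critical point in that direction is theta = -2, where g'' = 72 > 0 (a local minimum). The iterate converges there.

-2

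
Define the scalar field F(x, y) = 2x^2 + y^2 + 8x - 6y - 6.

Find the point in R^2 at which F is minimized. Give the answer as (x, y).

(-2, 3)

F(x,y) separates as P(x) + Q(y) − 6, so its minimum is min P + min Q − 6.
P'(x) = 4x + 8 vanishes at x ∈ {-2}; Q'(y) = 2y - 6 vanishes at y ∈ {3}.
Local minima of P (where P''>0): P(-2)=-8. Local minima of Q: Q(3)=-9.
So the global minimum of F is P(-2) + Q(3) − 6 = -8 − 9 − 6 = -23, attained at (-2, 3).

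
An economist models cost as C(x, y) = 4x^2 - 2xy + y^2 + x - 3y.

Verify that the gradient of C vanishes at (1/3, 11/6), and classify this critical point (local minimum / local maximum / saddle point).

local minimum

∇C = (8x - 2y + 1, -2x + 2y - 3); substituting (1/3, 11/6) gives ∇C = (0, 0), so (1/3, 11/6) is indeed a critical point.
The Hessian of C is constant: H = [[8, -2], [-2, 2]].
det(H) = 8·2 − (-2)² = 12.
det(H) > 0 and tr(H) = 10 > 0, so H is positive definite and the point is a local minimum.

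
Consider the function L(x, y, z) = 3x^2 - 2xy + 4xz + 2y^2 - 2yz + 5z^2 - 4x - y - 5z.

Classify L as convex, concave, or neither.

L is quadratic, so its Hessian is the constant matrix H = [[6, -2, 4], [-2, 4, -2], [4, -2, 10]].
Leading principal minors: 6, 20, 144.
All positive ⇒ H ≻ 0 ⇒ convex.

convex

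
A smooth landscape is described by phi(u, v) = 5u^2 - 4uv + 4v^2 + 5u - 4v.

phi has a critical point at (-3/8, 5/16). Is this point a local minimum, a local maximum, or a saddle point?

The Hessian of phi is constant: H = [[10, -4], [-4, 8]].
det(H) = 10·8 − (-4)² = 64.
det(H) > 0 and tr(H) = 18 > 0, so H is positive definite and the point is a local minimum.

local minimum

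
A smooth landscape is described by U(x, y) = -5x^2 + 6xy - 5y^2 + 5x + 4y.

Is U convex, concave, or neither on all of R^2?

concave

U is quadratic, so its Hessian is the constant matrix H = [[-10, 6], [6, -10]].
det(H) = 64, tr(H) = -20.
det(H) > 0 and tr(H) < 0, so H is negative definite everywhere: concave.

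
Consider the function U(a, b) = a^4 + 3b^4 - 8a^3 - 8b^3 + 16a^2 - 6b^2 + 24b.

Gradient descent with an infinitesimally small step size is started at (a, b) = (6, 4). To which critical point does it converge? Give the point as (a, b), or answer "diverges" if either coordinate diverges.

(4, 2)

U is separable, so gradient descent decouples: a follows -∂U/∂a, b follows -∂U/∂b.
∂U/∂a = 4a(a - 4)(a - 2); at a=6 this is 192, so a decreases.
∂U/∂b = 12(b - 2)(b - 1)(b + 1); at b=4 this is 360, so b decreases.
a converges to its nearest critical value 4 (a local min of the a-part); b converges to 2. The iterate converges to (4, 2).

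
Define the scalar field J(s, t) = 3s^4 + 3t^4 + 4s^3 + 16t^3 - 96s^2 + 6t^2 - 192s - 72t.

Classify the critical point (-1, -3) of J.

The mixed partial ∂²J/∂s∂t is 0, so the Hessian at any point is diag(J_ss, J_tt) = diag(12(3s^2 + 2s - 16), 12(3t^2 + 8t + 1)).
At (-1, -3): H = diag(-180, 48).
The eigenvalues have opposite signs, so H is indefinite: a saddle point.

saddle point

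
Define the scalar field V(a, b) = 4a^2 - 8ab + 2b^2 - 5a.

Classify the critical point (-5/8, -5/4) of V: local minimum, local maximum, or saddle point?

saddle point

The Hessian of V is constant: H = [[8, -8], [-8, 4]].
det(H) = 8·4 − (-8)² = -32.
Since det(H) < 0, H is indefinite and the critical point is a saddle point.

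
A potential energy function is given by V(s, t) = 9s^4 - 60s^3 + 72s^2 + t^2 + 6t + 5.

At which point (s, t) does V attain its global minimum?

V(s,t) separates as P(s) + Q(t) + 5, so its minimum is min P + min Q + 5.
P'(s) = 36s(s - 4)(s - 1) vanishes at s ∈ {0, 1, 4}; Q'(t) = 2(t + 3) vanishes at t ∈ {-3}.
Local minima of P (where P''>0): P(0)=0, P(4)=-384. Local minima of Q: Q(-3)=-9.
So the global minimum of V is P(4) + Q(-3) + 5 = -384 − 9 + 5 = -388, attained at (4, -3).

(4, -3)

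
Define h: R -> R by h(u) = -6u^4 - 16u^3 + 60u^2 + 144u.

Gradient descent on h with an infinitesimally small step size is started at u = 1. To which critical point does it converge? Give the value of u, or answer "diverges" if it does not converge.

h'(u) = -24(u - 2)(u + 1)(u + 3), so h'(1) = 192.
Gradient descent moves in the -h' direction, i.e. u is decreasing.
The nearest critical point in that direction is u = -1, where h'' = 144 > 0 (a local minimum). The iterate converges there.

-1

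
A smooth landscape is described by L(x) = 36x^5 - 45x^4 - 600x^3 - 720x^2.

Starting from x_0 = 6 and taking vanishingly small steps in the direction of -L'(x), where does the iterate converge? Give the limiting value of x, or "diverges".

L'(x) = 180x(x - 4)(x + 1)(x + 2), so L'(6) = 120960.
Gradient descent moves in the -L' direction, i.e. x is decreasing.
The nearest critical point in that direction is x = 4, where L'' = 21600 > 0 (a local minimum). The iterate converges there.

4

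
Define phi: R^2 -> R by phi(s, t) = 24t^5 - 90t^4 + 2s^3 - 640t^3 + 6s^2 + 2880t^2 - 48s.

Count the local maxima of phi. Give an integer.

phi separates as a function of s plus a function of t, so ∇phi=0 decouples.
∂phi/∂s = 6(s - 2)(s + 4) = 0 at s ∈ {-4, 2}; ∂phi/∂t = 120t(t - 4)(t - 3)(t + 4) = 0 at t ∈ {-4, 0, 3, 4}.
The Hessian is diagonal: diag(phi_ss, phi_tt). Second derivatives: phi_ss(-4)=-36, phi_ss(2)=36; phi_tt(-4)=-26880, phi_tt(0)=5760, phi_tt(3)=-2520, phi_tt(4)=3840.
Local maxima occur where both diagonal entries negative: (-4, -4), (-4, 3). Count: 2.

2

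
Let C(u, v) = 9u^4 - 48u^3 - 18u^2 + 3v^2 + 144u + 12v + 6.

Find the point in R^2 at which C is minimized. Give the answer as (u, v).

(4, -2)

C(u,v) separates as P(u) + Q(v) + 6, so its minimum is min P + min Q + 6.
P'(u) = 36(u - 4)(u - 1)(u + 1) vanishes at u ∈ {-1, 1, 4}; Q'(v) = 6v + 12 vanishes at v ∈ {-2}.
Local minima of P (where P''>0): P(-1)=-105, P(4)=-480. Local minima of Q: Q(-2)=-12.
So the global minimum of C is P(4) + Q(-2) + 6 = -480 − 12 + 6 = -486, attained at (4, -2).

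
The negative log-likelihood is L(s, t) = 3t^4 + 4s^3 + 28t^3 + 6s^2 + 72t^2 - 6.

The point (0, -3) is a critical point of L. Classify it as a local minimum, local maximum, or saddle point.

saddle point

The mixed partial ∂²L/∂s∂t is 0, so the Hessian at any point is diag(L_ss, L_tt) = diag(12(2s + 1), 12(3t^2 + 14t + 12)).
At (0, -3): H = diag(12, -36).
The eigenvalues have opposite signs, so H is indefinite: a saddle point.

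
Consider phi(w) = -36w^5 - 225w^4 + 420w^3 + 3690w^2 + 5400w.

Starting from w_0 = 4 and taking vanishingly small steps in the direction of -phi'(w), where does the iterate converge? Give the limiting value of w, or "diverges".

phi'(w) = -180(w - 3)(w + 1)(w + 2)(w + 5), so phi'(4) = -48600.
Gradient descent moves in the -phi' direction, i.e. w is increasing.
There is no critical point above w=4, and phi' keeps the same sign, so the iterate runs off to +∞.

diverges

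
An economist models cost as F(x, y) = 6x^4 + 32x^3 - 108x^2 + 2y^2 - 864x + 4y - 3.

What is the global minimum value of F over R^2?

F(x,y) separates as P(x) + Q(y) − 3, so its minimum is min P + min Q − 3.
P'(x) = 24(x - 3)(x + 3)(x + 4) vanishes at x ∈ {-4, -3, 3}; Q'(y) = 4y + 4 vanishes at y ∈ {-1}.
Local minima of P (where P''>0): P(-4)=1216, P(3)=-2214. Local minima of Q: Q(-1)=-2.
So the global minimum of F is P(3) + Q(-1) − 3 = -2214 − 2 − 3 = -2219, attained at (3, -1).

-2219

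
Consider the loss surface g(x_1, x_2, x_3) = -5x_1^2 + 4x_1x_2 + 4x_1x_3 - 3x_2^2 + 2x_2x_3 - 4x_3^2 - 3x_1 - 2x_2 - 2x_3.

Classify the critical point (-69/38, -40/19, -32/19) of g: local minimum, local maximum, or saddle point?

The Hessian is constant: H = [[-10, 4, 4], [4, -6, 2], [4, 2, -8]].
Leading principal minors: Δ₁ = -10, Δ₂ = 44, Δ₃ = -152.
The minors alternate sign starting negative (−, +, −), so H is negative definite: a local maximum.

local maximum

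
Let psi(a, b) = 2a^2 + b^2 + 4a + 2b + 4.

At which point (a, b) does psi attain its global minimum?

psi(a,b) separates as P(a) + Q(b) + 4, so its minimum is min P + min Q + 4.
P'(a) = 4a + 4 vanishes at a ∈ {-1}; Q'(b) = 2b + 2 vanishes at b ∈ {-1}.
Local minima of P (where P''>0): P(-1)=-2. Local minima of Q: Q(-1)=-1.
So the global minimum of psi is P(-1) + Q(-1) + 4 = -2 − 1 + 4 = 1, attained at (-1, -1).

(-1, -1)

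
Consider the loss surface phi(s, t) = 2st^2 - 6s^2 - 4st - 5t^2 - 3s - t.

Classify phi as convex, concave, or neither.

The term 2st^2 is cubic, so the Hessian is not constant.
∂²phi/∂t² = 4s - 10, which takes both signs as s varies (negative for sufficiently negative s). A diagonal entry of the Hessian changing sign means the Hessian is neither positive- nor negative-semidefinite on all of R^2.

neither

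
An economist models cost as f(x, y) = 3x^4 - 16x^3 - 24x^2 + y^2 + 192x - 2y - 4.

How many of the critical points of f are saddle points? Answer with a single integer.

f separates as a function of x plus a function of y, so ∇f=0 decouples.
∂f/∂x = 12(x - 4)(x - 2)(x + 2) = 0 at x ∈ {-2, 2, 4}; ∂f/∂y = 2(y - 1) = 0 at y ∈ {1}.
The Hessian is diagonal: diag(f_xx, f_yy). Second derivatives: f_xx(-2)=288, f_xx(2)=-96, f_xx(4)=144; f_yy(1)=2.
Saddle points occur where the two diagonal entries have opposite signs: (2, 1). Count: 1.

1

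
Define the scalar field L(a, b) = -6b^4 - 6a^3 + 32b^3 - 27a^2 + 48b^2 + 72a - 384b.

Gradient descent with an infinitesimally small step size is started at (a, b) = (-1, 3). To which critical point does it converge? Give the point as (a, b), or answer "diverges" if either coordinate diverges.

L is separable, so gradient descent decouples: a follows -∂L/∂a, b follows -∂L/∂b.
∂L/∂a = -18(a - 1)(a + 4); at a=-1 this is 108, so a decreases.
∂L/∂b = -24(b - 4)(b - 2)(b + 2); at b=3 this is 120, so b decreases.
a converges to its nearest critical value -4 (a local min of the a-part); b converges to 2. The iterate converges to (-4, 2).

(-4, 2)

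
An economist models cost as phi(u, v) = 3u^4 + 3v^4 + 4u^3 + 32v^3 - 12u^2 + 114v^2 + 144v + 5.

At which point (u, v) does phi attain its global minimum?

(-2, -1)

phi(u,v) separates as P(u) + Q(v) + 5, so its minimum is min P + min Q + 5.
P'(u) = 12u(u - 1)(u + 2) vanishes at u ∈ {-2, 0, 1}; Q'(v) = 12(v + 1)(v + 3)(v + 4) vanishes at v ∈ {-4, -3, -1}.
Local minima of P (where P''>0): P(-2)=-32, P(1)=-5. Local minima of Q: Q(-4)=-32, Q(-1)=-59.
So the global minimum of phi is P(-2) + Q(-1) + 5 = -32 − 59 + 5 = -86, attained at (-2, -1).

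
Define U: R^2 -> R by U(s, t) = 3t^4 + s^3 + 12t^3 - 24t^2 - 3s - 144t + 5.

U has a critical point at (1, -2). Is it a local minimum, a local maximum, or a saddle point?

The mixed partial ∂²U/∂s∂t is 0, so the Hessian at any point is diag(U_ss, U_tt) = diag(6s, 12(3t^2 + 6t - 4)).
At (1, -2): H = diag(6, -48).
The eigenvalues have opposite signs, so H is indefinite: a saddle point.

saddle point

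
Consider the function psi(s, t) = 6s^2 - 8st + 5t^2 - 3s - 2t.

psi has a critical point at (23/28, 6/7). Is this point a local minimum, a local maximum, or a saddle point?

local minimum

The Hessian of psi is constant: H = [[12, -8], [-8, 10]].
det(H) = 12·10 − (-8)² = 56.
det(H) > 0 and tr(H) = 22 > 0, so H is positive definite and the point is a local minimum.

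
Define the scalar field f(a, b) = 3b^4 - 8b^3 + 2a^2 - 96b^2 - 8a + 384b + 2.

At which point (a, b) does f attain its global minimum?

(2, -4)

f(a,b) separates as P(a) + Q(b) + 2, so its minimum is min P + min Q + 2.
P'(a) = 4a - 8 vanishes at a ∈ {2}; Q'(b) = 12(b - 4)(b - 2)(b + 4) vanishes at b ∈ {-4, 2, 4}.
Local minima of P (where P''>0): P(2)=-8. Local minima of Q: Q(-4)=-1792, Q(4)=256.
So the global minimum of f is P(2) + Q(-4) + 2 = -8 − 1792 + 2 = -1798, attained at (2, -4).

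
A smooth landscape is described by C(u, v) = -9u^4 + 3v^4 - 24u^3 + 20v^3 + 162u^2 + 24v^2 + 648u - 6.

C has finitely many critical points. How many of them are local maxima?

2

C separates as a function of u plus a function of v, so ∇C=0 decouples.
∂C/∂u = -36(u - 3)(u + 2)(u + 3) = 0 at u ∈ {-3, -2, 3}; ∂C/∂v = 12v(v + 1)(v + 4) = 0 at v ∈ {-4, -1, 0}.
The Hessian is diagonal: diag(C_uu, C_vv). Second derivatives: C_uu(-3)=-216, C_uu(-2)=180, C_uu(3)=-1080; C_vv(-4)=144, C_vv(-1)=-36, C_vv(0)=48.
Local maxima occur where both diagonal entries negative: (-3, -1), (3, -1). Count: 2.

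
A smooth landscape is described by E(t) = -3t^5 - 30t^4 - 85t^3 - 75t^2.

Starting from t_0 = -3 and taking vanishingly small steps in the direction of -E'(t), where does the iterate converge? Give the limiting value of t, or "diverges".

-5

E'(t) = -15t(t + 1)(t + 2)(t + 5), so E'(-3) = 180.
Gradient descent moves in the -E' direction, i.e. t is decreasing.
The nearest critical point in that direction is t = -5, where E'' = 900 > 0 (a local minimum). The iterate converges there.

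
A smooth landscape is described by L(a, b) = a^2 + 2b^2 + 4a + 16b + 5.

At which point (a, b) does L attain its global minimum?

L(a,b) separates as P(a) + Q(b) + 5, so its minimum is min P + min Q + 5.
P'(a) = 2a + 4 vanishes at a ∈ {-2}; Q'(b) = 4b + 16 vanishes at b ∈ {-4}.
Local minima of P (where P''>0): P(-2)=-4. Local minima of Q: Q(-4)=-32.
So the global minimum of L is P(-2) + Q(-4) + 5 = -4 − 32 + 5 = -31, attained at (-2, -4).

(-2, -4)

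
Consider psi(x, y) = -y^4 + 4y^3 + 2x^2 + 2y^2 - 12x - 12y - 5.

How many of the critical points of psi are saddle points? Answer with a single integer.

psi separates as a function of x plus a function of y, so ∇psi=0 decouples.
∂psi/∂x = 4(x - 3) = 0 at x ∈ {3}; ∂psi/∂y = -4(y - 3)(y - 1)(y + 1) = 0 at y ∈ {-1, 1, 3}.
The Hessian is diagonal: diag(psi_xx, psi_yy). Second derivatives: psi_xx(3)=4; psi_yy(-1)=-32, psi_yy(1)=16, psi_yy(3)=-32.
Saddle points occur where the two diagonal entries have opposite signs: (3, -1), (3, 3). Count: 2.

2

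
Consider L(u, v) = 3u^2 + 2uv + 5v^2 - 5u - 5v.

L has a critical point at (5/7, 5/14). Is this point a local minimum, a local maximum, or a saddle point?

The Hessian of L is constant: H = [[6, 2], [2, 10]].
det(H) = 6·10 − 2² = 56.
det(H) > 0 and tr(H) = 16 > 0, so H is positive definite and the point is a local minimum.

local minimum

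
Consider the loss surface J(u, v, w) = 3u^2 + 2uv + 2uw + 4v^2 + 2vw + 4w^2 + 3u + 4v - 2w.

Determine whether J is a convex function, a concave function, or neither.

convex

J is quadratic, so its Hessian is the constant matrix H = [[6, 2, 2], [2, 8, 2], [2, 2, 8]].
Leading principal minors: 6, 44, 312.
All positive ⇒ H ≻ 0 ⇒ convex.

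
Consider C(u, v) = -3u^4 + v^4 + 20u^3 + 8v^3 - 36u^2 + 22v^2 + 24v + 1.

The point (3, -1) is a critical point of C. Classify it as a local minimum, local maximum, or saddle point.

The mixed partial ∂²C/∂u∂v is 0, so the Hessian at any point is diag(C_uu, C_vv) = diag(12(-3u^2 + 10u - 6), 4(3v^2 + 12v + 11)).
At (3, -1): H = diag(-36, 8).
The eigenvalues have opposite signs, so H is indefinite: a saddle point.

saddle point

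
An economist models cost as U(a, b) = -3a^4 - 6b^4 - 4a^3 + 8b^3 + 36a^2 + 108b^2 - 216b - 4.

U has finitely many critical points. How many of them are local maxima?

U separates as a function of a plus a function of b, so ∇U=0 decouples.
∂U/∂a = -12a(a - 2)(a + 3) = 0 at a ∈ {-3, 0, 2}; ∂U/∂b = -24(b - 3)(b - 1)(b + 3) = 0 at b ∈ {-3, 1, 3}.
The Hessian is diagonal: diag(U_aa, U_bb). Second derivatives: U_aa(-3)=-180, U_aa(0)=72, U_aa(2)=-120; U_bb(-3)=-576, U_bb(1)=192, U_bb(3)=-288.
Local maxima occur where both diagonal entries negative: (-3, -3), (-3, 3), (2, -3), (2, 3). Count: 4.

4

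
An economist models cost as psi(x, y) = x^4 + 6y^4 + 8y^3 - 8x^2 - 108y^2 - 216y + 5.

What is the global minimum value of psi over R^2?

psi(x,y) separates as P(x) + Q(y) + 5, so its minimum is min P + min Q + 5.
P'(x) = 4x(x - 2)(x + 2) vanishes at x ∈ {-2, 0, 2}; Q'(y) = 24(y - 3)(y + 1)(y + 3) vanishes at y ∈ {-3, -1, 3}.
Local minima of P (where P''>0): P(-2)=-16, P(2)=-16. Local minima of Q: Q(-3)=-54, Q(3)=-918.
So the global minimum of psi is P(-2) + Q(3) + 5 = -16 − 918 + 5 = -929, attained at (-2, 3).

-929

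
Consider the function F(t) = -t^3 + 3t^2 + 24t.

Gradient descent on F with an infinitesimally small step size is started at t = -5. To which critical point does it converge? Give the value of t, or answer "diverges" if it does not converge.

-2

F'(t) = -3(t - 4)(t + 2), so F'(-5) = -81.
Gradient descent moves in the -F' direction, i.e. t is increasing.
The nearest critical point in that direction is t = -2, where F'' = 18 > 0 (a local minimum). The iterate converges there.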